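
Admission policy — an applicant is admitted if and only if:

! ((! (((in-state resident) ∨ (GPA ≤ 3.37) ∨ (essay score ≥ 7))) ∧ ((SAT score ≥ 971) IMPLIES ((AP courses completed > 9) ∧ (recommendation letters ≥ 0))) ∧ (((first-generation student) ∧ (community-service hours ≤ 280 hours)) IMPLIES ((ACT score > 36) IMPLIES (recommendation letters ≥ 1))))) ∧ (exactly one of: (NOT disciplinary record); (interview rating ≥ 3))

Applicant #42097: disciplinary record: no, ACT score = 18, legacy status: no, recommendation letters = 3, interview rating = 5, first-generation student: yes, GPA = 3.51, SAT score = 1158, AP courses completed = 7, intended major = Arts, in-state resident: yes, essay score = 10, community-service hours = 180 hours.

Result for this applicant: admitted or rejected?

Rejected

Atomic conditions:
  in-state resident: yes → true
  GPA ≤ 3.37: 3.51 ≤ 3.37 is false
  essay score ≥ 7: 10 ≥ 7 is true
  SAT score ≥ 971: 1158 ≥ 971 is true
  AP courses completed > 9: 7 > 9 is false
  recommendation letters ≥ 0: 3 ≥ 0 is true
  first-generation student: yes → true
  community-service hours ≤ 280 hours: 180 ≤ 280 is true
  ACT score > 36: 18 > 36 is false
  recommendation letters ≥ 1: 3 ≥ 1 is true
  NOT disciplinary record: no → true
  interview rating ≥ 3: 5 ≥ 3 is true
Combine:
[1.1.1.1] true OR false OR true = true
[1.1.1] NOT true = false
[1.1.2.2] false AND true = false
[1.1.2] true → false = false
[1.1.3.1] true AND true = true
[1.1.3.2] false → true (antecedent false ⇒ implication holds) = true
[1.1.3] true → true = true
[1.1] false AND false AND true = false
[1] NOT false = true
[2] exactly-one(true, true) = false
[root] true AND false = false
Overall: false → rejected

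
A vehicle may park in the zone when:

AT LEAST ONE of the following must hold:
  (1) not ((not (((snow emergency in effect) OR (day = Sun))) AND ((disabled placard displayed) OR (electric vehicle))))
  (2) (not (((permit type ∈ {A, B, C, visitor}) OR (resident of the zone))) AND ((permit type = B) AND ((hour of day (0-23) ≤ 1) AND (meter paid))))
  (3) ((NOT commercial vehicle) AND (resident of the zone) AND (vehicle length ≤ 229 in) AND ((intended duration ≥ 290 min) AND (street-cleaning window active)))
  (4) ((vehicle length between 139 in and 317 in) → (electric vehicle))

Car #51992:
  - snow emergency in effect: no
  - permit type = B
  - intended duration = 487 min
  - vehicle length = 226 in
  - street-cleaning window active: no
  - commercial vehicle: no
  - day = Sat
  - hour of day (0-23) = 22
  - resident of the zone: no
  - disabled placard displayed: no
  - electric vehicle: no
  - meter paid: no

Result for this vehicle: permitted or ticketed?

Permitted

Atomic conditions:
  snow emergency in effect: no → false
  day = Sun: Sat == Sun is false
  disabled placard displayed: no → false
  electric vehicle: no → false
  permit type ∈ {A, B, C, visitor}: B is in the set → true
  resident of the zone: no → false
  permit type = B: B == B is true
  hour of day (0-23) ≤ 1: 22 ≤ 1 is false
  meter paid: no → false
  NOT commercial vehicle: no → true
  vehicle length ≤ 229 in: 226 ≤ 229 is true
  intended duration ≥ 290 min: 487 ≥ 290 is true
  street-cleaning window active: no → false
  vehicle length between 139 in and 317 in: 226 in [139, 317] is true
Combine:
[1.1.1.1] false OR false = false
[1.1.1] NOT false = true
[1.1.2] false OR false = false
[1.1] true AND false = false
[1] NOT false = true
[2.1.1] true OR false = true
[2.1] NOT true = false
[2.2.2] false AND false = false
[2.2] true AND false = false
[2] false AND false = false
[3.4] true AND false = false
[3] true AND false AND true AND false = false
[4] true → false = false
[root] true OR false OR false OR false = true
Overall: true → permitted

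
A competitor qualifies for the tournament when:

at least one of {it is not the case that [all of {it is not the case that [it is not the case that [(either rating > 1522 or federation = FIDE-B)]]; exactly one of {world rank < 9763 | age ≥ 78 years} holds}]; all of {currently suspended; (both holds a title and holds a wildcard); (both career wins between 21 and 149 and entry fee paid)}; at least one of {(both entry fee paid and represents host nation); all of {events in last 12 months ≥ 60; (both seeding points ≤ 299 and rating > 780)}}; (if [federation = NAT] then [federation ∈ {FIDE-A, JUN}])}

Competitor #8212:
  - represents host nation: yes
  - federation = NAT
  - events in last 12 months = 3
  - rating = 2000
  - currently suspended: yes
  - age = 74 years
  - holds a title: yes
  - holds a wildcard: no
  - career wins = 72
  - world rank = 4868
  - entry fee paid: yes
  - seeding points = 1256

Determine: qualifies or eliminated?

Qualifies

Atomic conditions:
  rating > 1522: 2000 > 1522 is true
  federation = FIDE-B: NAT == FIDE-B is false
  world rank < 9763: 4868 < 9763 is true
  age ≥ 78 years: 74 ≥ 78 is false
  currently suspended: yes → true
  holds a title: yes → true
  holds a wildcard: no → false
  career wins between 21 and 149: 72 in [21, 149] is true
  entry fee paid: yes → true
  represents host nation: yes → true
  events in last 12 months ≥ 60: 3 ≥ 60 is false
  seeding points ≤ 299: 1256 ≤ 299 is false
  rating > 780: 2000 > 780 is true
  federation = NAT: NAT == NAT is true
  federation ∈ {FIDE-A, JUN}: NAT is not in the set → false
Combine:
[1.1.1.1.1] true OR false = true
[1.1.1.1] NOT true = false
[1.1.1] NOT false = true
[1.1.2] exactly-one(true, false) = true
[1.1] true AND true = true
[1] NOT true = false
[2.2] true AND false = false
[2.3] true AND true = true
[2] true AND false AND true = false
[3.1] true AND true = true
[3.2.2] false AND true = false
[3.2] false AND false = false
[3] true OR false = true
[4] true → false = false
[root] false OR false OR true OR false = true
Overall: true → qualifies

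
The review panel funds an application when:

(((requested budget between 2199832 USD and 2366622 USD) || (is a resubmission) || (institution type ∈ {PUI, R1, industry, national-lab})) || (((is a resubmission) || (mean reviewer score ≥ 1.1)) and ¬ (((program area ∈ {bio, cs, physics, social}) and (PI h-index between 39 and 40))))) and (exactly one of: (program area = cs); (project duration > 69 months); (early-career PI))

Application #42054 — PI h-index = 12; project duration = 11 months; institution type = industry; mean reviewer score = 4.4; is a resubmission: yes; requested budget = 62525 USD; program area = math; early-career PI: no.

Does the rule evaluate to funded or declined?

Declined

Atomic conditions:
  requested budget between 2199832 USD and 2366622 USD: 62525 in [2199832, 2366622] is false
  is a resubmission: yes → true
  institution type ∈ {PUI, R1, industry, national-lab}: industry is in the set → true
  mean reviewer score ≥ 1.1: 4.4 ≥ 1.1 is true
  program area ∈ {bio, cs, physics, social}: math is not in the set → false
  PI h-index between 39 and 40: 12 in [39, 40] is false
  program area = cs: math == cs is false
  project duration > 69 months: 11 > 69 is false
  early-career PI: no → false
Combine:
[1.1] false OR true OR true = true
[1.2.1] true OR true = true
[1.2.2.1] false AND false = false
[1.2.2] NOT false = true
[1.2] true AND true = true
[1] true OR true = true
[2] exactly-one(false, false, false) = false
[root] true AND false = false
Overall: false → declined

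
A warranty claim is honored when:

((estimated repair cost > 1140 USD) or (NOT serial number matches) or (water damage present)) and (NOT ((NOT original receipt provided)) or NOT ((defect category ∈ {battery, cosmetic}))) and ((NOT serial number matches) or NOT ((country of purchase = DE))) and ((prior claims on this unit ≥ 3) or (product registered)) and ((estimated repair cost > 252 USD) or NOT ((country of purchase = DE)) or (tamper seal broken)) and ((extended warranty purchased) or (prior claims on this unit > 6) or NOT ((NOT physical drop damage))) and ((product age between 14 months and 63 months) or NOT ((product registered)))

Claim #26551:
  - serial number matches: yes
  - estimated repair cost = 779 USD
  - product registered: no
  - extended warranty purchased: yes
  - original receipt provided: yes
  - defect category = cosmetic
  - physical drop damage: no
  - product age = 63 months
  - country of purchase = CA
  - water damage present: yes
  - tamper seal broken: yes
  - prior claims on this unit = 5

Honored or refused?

Honored

Atomic conditions:
  estimated repair cost > 1140 USD: 779 > 1140 is false
  NOT serial number matches: yes → false
  water damage present: yes → true
  NOT original receipt provided: yes → false
  defect category ∈ {battery, cosmetic}: cosmetic is in the set → true
  country of purchase = DE: CA == DE is false
  prior claims on this unit ≥ 3: 5 ≥ 3 is true
  product registered: no → false
  estimated repair cost > 252 USD: 779 > 252 is true
  tamper seal broken: yes → true
  extended warranty purchased: yes → true
  prior claims on this unit > 6: 5 > 6 is false
  NOT physical drop damage: no → true
  product age between 14 months and 63 months: 63 in [14, 63] is true
Combine:
[1] false OR false OR true = true
[2.1] NOT false = true
[2.2] NOT true = false
[2] true OR false = true
[3.2] NOT false = true
[3] false OR true = true
[4] true OR false = true
[5.2] NOT false = true
[5] true OR true OR true = true
[6.3] NOT true = false
[6] true OR false OR false = true
[7.2] NOT false = true
[7] true OR true = true
[root] true AND true AND true AND true AND true AND true AND true = true
Overall: true → honored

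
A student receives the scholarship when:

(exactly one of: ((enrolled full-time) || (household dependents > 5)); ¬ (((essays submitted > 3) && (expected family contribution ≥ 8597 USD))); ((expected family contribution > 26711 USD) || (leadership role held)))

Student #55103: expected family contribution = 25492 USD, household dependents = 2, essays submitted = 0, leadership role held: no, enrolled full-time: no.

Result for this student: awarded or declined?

Atomic conditions:
  enrolled full-time: no → false
  household dependents > 5: 2 > 5 is false
  essays submitted > 3: 0 > 3 is false
  expected family contribution ≥ 8597 USD: 25492 ≥ 8597 is true
  expected family contribution > 26711 USD: 25492 > 26711 is false
  leadership role held: no → false
Combine:
[1] false OR false = false
[2.1] false AND true = false
[2] NOT false = true
[3] false OR false = false
[root] exactly-one(false, true, false) = true
Overall: true → awarded

Awarded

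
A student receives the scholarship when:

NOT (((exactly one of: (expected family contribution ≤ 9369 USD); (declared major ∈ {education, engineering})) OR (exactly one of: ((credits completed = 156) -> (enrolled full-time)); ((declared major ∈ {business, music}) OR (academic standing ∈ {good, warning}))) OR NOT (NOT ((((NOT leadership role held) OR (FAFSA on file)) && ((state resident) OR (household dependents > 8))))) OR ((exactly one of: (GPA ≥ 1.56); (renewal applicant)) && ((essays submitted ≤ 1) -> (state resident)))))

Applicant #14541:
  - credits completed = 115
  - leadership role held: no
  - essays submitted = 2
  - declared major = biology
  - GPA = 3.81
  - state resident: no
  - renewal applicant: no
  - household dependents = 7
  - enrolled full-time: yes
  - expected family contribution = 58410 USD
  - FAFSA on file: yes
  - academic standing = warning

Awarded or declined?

Atomic conditions:
  expected family contribution ≤ 9369 USD: 58410 ≤ 9369 is false
  declared major ∈ {education, engineering}: biology is not in the set → false
  credits completed = 156: 115 == 156 is false
  enrolled full-time: yes → true
  declared major ∈ {business, music}: biology is not in the set → false
  academic standing ∈ {good, warning}: warning is in the set → true
  NOT leadership role held: no → true
  FAFSA on file: yes → true
  state resident: no → false
  household dependents > 8: 7 > 8 is false
  GPA ≥ 1.56: 3.81 ≥ 1.56 is true
  renewal applicant: no → false
  essays submitted ≤ 1: 2 ≤ 1 is false
Combine:
[1.1] exactly-one(false, false) = false
[1.2.1] false → true (antecedent false ⇒ implication holds) = true
[1.2.2] false OR true = true
[1.2] exactly-one(true, true) = false
[1.3.1.1.1] true OR true = true
[1.3.1.1.2] false OR false = false
[1.3.1.1] true AND false = false
[1.3.1] NOT false = true
[1.3] NOT true = false
[1.4.1] exactly-one(true, false) = true
[1.4.2] false → false (antecedent false ⇒ implication holds) = true
[1.4] true AND true = true
[1] false OR false OR false OR true = true
[root] NOT true = false
Overall: false → declined

Declined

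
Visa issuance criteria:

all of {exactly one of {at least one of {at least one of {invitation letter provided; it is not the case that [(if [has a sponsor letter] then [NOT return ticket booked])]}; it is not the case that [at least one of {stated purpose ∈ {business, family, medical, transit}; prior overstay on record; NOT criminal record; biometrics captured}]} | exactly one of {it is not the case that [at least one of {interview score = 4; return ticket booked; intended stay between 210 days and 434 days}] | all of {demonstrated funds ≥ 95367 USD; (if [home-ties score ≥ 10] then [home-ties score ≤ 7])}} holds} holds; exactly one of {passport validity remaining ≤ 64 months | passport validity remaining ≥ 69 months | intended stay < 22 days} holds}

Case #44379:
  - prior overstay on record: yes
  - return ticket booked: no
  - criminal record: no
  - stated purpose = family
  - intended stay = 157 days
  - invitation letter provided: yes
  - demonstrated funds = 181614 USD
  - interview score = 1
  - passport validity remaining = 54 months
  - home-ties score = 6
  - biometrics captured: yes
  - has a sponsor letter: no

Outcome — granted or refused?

Granted

Atomic conditions:
  invitation letter provided: yes → true
  has a sponsor letter: no → false
  NOT return ticket booked: no → true
  stated purpose ∈ {business, family, medical, transit}: family is in the set → true
  prior overstay on record: yes → true
  NOT criminal record: no → true
  biometrics captured: yes → true
  interview score = 4: 1 == 4 is false
  return ticket booked: no → false
  intended stay between 210 days and 434 days: 157 in [210, 434] is false
  demonstrated funds ≥ 95367 USD: 181614 ≥ 95367 is true
  home-ties score ≥ 10: 6 ≥ 10 is false
  home-ties score ≤ 7: 6 ≤ 7 is true
  passport validity remaining ≤ 64 months: 54 ≤ 64 is true
  passport validity remaining ≥ 69 months: 54 ≥ 69 is false
  intended stay < 22 days: 157 < 22 is false
Combine:
[1.1.1.2.1] false → true (antecedent false ⇒ implication holds) = true
[1.1.1.2] NOT true = false
[1.1.1] true OR false = true
[1.1.2.1] true OR true OR true OR true = true
[1.1.2] NOT true = false
[1.1] true OR false = true
[1.2.1.1] false OR false OR false = false
[1.2.1] NOT false = true
[1.2.2.2] false → true (antecedent false ⇒ implication holds) = true
[1.2.2] true AND true = true
[1.2] exactly-one(true, true) = false
[1] exactly-one(true, false) = true
[2] exactly-one(true, false, false) = true
[root] true AND true = true
Overall: true → granted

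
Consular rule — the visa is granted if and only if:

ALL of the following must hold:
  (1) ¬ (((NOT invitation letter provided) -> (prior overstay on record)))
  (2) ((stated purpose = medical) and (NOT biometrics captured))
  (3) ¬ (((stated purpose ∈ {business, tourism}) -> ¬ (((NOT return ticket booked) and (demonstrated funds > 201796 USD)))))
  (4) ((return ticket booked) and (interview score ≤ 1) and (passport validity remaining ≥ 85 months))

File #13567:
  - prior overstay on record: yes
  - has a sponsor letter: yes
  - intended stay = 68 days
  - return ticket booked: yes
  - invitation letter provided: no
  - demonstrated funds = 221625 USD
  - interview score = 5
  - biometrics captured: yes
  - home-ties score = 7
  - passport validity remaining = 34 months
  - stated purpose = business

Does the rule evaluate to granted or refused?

Atomic conditions:
  NOT invitation letter provided: no → true
  prior overstay on record: yes → true
  stated purpose = medical: business == medical is false
  NOT biometrics captured: yes → false
  stated purpose ∈ {business, tourism}: business is in the set → true
  NOT return ticket booked: yes → false
  demonstrated funds > 201796 USD: 221625 > 201796 is true
  return ticket booked: yes → true
  interview score ≤ 1: 5 ≤ 1 is false
  passport validity remaining ≥ 85 months: 34 ≥ 85 is false
Combine:
[1.1] true → true = true
[1] NOT true = false
[2] false AND false = false
[3.1.2.1] false AND true = false
[3.1.2] NOT false = true
[3.1] true → true = true
[3] NOT true = false
[4] true AND false AND false = false
[root] false AND false AND false AND false = false
Overall: false → refused

Refused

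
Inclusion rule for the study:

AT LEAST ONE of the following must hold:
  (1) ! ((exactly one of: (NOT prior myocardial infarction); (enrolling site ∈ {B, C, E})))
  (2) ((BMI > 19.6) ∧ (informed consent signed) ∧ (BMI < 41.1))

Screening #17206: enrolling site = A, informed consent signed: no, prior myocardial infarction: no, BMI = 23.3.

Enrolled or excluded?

Excluded

Atomic conditions:
  NOT prior myocardial infarction: no → true
  enrolling site ∈ {B, C, E}: A is not in the set → false
  BMI > 19.6: 23.3 > 19.6 is true
  informed consent signed: no → false
  BMI < 41.1: 23.3 < 41.1 is true
Combine:
[1.1] exactly-one(true, false) = true
[1] NOT true = false
[2] true AND false AND true = false
[root] false OR false = false
Overall: false → excluded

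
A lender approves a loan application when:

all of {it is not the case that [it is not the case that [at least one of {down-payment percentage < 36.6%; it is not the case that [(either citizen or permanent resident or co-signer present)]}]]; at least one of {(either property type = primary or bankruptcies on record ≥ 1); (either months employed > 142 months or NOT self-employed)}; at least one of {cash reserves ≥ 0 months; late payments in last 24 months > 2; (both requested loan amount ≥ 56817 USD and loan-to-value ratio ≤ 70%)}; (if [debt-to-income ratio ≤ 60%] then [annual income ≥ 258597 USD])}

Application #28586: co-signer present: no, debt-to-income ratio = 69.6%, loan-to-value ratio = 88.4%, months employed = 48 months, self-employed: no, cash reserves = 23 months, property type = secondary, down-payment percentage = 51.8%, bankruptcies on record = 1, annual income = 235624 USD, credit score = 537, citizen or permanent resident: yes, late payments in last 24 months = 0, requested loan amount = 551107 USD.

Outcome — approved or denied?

Denied

Atomic conditions:
  down-payment percentage < 36.6%: 51.8 < 36.6 is false
  citizen or permanent resident: yes → true
  co-signer present: no → false
  property type = primary: secondary == primary is false
  bankruptcies on record ≥ 1: 1 ≥ 1 is true
  months employed > 142 months: 48 > 142 is false
  NOT self-employed: no → true
  cash reserves ≥ 0 months: 23 ≥ 0 is true
  late payments in last 24 months > 2: 0 > 2 is false
  requested loan amount ≥ 56817 USD: 551107 ≥ 56817 is true
  loan-to-value ratio ≤ 70%: 88.4 ≤ 70 is false
  debt-to-income ratio ≤ 60%: 69.6 ≤ 60 is false
  annual income ≥ 258597 USD: 235624 ≥ 258597 is false
Combine:
[1.1.1.2.1] true OR false = true
[1.1.1.2] NOT true = false
[1.1.1] false OR false = false
[1.1] NOT false = true
[1] NOT true = false
[2.1] false OR true = true
[2.2] false OR true = true
[2] true OR true = true
[3.3] true AND false = false
[3] true OR false OR false = true
[4] false → false (antecedent false ⇒ implication holds) = true
[root] false AND true AND true AND true = false
Overall: false → denied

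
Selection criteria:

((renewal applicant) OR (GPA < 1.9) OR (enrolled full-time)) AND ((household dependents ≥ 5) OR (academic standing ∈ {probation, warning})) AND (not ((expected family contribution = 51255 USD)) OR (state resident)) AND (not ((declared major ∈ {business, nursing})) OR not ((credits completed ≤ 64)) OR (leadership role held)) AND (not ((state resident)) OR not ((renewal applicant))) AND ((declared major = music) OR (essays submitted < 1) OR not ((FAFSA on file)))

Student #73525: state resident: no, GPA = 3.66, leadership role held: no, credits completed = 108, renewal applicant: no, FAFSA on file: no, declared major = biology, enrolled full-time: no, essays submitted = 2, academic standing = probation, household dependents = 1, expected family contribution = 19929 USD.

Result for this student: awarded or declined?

Atomic conditions:
  renewal applicant: no → false
  GPA < 1.9: 3.66 < 1.9 is false
  enrolled full-time: no → false
  household dependents ≥ 5: 1 ≥ 5 is false
  academic standing ∈ {probation, warning}: probation is in the set → true
  expected family contribution = 51255 USD: 19929 == 51255 is false
  state resident: no → false
  declared major ∈ {business, nursing}: biology is not in the set → false
  credits completed ≤ 64: 108 ≤ 64 is false
  leadership role held: no → false
  declared major = music: biology == music is false
  essays submitted < 1: 2 < 1 is false
  FAFSA on file: no → false
Combine:
[1] false OR false OR false = false
[2] false OR true = true
[3.1] NOT false = true
[3] true OR false = true
[4.1] NOT false = true
[4.2] NOT false = true
[4] true OR true OR false = true
[5.1] NOT false = true
[5.2] NOT false = true
[5] true OR true = true
[6.3] NOT false = true
[6] false OR false OR true = true
[root] false AND true AND true AND true AND true AND true = false
Overall: false → declined

Declined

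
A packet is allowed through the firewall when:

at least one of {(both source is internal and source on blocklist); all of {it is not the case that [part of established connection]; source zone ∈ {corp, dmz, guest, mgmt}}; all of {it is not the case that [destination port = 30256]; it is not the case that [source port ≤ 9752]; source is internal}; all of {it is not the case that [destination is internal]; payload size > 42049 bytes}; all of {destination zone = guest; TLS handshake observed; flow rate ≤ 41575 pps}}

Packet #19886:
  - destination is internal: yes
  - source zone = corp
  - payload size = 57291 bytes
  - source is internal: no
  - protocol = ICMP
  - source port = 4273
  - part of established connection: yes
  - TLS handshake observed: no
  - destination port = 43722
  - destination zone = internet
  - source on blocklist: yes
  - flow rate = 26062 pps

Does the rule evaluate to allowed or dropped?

Atomic conditions:
  source is internal: no → false
  source on blocklist: yes → true
  part of established connection: yes → true
  source zone ∈ {corp, dmz, guest, mgmt}: corp is in the set → true
  destination port = 30256: 43722 == 30256 is false
  source port ≤ 9752: 4273 ≤ 9752 is true
  destination is internal: yes → true
  payload size > 42049 bytes: 57291 > 42049 is true
  destination zone = guest: internet == guest is false
  TLS handshake observed: no → false
  flow rate ≤ 41575 pps: 26062 ≤ 41575 is true
Combine:
[1] false AND true = false
[2.1] NOT true = false
[2] false AND true = false
[3.1] NOT false = true
[3.2] NOT true = false
[3] true AND false AND false = false
[4.1] NOT true = false
[4] false AND true = false
[5] false AND false AND true = false
[root] false OR false OR false OR false OR false = false
Overall: false → dropped

Dropped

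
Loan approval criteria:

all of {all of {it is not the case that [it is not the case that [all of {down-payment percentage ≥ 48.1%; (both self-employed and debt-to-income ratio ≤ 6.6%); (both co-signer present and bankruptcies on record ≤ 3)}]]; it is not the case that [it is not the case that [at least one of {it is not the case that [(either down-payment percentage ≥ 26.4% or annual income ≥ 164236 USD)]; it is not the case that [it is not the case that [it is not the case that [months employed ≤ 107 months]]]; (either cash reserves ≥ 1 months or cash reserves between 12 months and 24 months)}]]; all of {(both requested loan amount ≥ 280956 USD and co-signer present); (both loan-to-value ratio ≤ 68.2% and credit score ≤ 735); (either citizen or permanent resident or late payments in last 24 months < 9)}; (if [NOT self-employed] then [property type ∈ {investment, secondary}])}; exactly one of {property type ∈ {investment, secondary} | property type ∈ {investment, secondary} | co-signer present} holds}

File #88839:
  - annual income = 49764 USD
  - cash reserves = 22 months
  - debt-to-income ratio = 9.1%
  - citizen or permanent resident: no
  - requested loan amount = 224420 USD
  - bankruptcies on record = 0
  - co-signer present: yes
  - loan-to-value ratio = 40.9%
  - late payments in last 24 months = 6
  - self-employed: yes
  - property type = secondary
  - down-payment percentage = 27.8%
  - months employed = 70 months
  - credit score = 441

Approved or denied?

Atomic conditions:
  down-payment percentage ≥ 48.1%: 27.8 ≥ 48.1 is false
  self-employed: yes → true
  debt-to-income ratio ≤ 6.6%: 9.1 ≤ 6.6 is false
  co-signer present: yes → true
  bankruptcies on record ≤ 3: 0 ≤ 3 is true
  down-payment percentage ≥ 26.4%: 27.8 ≥ 26.4 is true
  annual income ≥ 164236 USD: 49764 ≥ 164236 is false
  months employed ≤ 107 months: 70 ≤ 107 is true
  cash reserves ≥ 1 months: 22 ≥ 1 is true
  cash reserves between 12 months and 24 months: 22 in [12, 24] is true
  requested loan amount ≥ 280956 USD: 224420 ≥ 280956 is false
  loan-to-value ratio ≤ 68.2%: 40.9 ≤ 68.2 is true
  credit score ≤ 735: 441 ≤ 735 is true
  citizen or permanent resident: no → false
  late payments in last 24 months < 9: 6 < 9 is true
  NOT self-employed: yes → false
  property type ∈ {investment, secondary}: secondary is in the set → true
Combine:
[1.1.1.1.2] true AND false = false
[1.1.1.1.3] true AND true = true
[1.1.1.1] false AND false AND true = false
[1.1.1] NOT false = true
[1.1] NOT true = false
[1.2.1.1.1.1] true OR false = true
[1.2.1.1.1] NOT true = false
[1.2.1.1.2.1.1] NOT true = false
[1.2.1.1.2.1] NOT false = true
[1.2.1.1.2] NOT true = false
[1.2.1.1.3] true OR true = true
[1.2.1.1] false OR false OR true = true
[1.2.1] NOT true = false
[1.2] NOT false = true
[1.3.1] false AND true = false
[1.3.2] true AND true = true
[1.3.3] false OR true = true
[1.3] false AND true AND true = false
[1.4] false → true (antecedent false ⇒ implication holds) = true
[1] false AND true AND false AND true = false
[2] exactly-one(true, true, true) = false
[root] false AND false = false
Overall: false → denied

Denied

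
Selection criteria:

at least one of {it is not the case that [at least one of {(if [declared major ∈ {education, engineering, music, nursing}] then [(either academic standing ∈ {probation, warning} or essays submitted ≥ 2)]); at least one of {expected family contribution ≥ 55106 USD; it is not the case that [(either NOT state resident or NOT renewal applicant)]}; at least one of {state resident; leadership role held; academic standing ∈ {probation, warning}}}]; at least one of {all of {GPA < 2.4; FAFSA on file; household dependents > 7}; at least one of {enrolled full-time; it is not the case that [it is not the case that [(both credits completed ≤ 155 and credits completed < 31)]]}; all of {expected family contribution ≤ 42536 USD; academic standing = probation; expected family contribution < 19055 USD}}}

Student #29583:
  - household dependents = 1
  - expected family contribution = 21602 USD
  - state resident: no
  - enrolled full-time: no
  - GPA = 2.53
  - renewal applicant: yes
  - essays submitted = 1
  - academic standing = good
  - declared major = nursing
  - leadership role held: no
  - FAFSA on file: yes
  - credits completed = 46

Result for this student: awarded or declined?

Atomic conditions:
  declared major ∈ {education, engineering, music, nursing}: nursing is in the set → true
  academic standing ∈ {probation, warning}: good is not in the set → false
  essays submitted ≥ 2: 1 ≥ 2 is false
  expected family contribution ≥ 55106 USD: 21602 ≥ 55106 is false
  NOT state resident: no → true
  NOT renewal applicant: yes → false
  state resident: no → false
  leadership role held: no → false
  GPA < 2.4: 2.53 < 2.4 is false
  FAFSA on file: yes → true
  household dependents > 7: 1 > 7 is false
  enrolled full-time: no → false
  credits completed ≤ 155: 46 ≤ 155 is true
  credits completed < 31: 46 < 31 is false
  expected family contribution ≤ 42536 USD: 21602 ≤ 42536 is true
  academic standing = probation: good == probation is false
  expected family contribution < 19055 USD: 21602 < 19055 is false
Combine:
[1.1.1.2] false OR false = false
[1.1.1] true → false = false
[1.1.2.2.1] true OR false = true
[1.1.2.2] NOT true = false
[1.1.2] false OR false = false
[1.1.3] false OR false OR false = false
[1.1] false OR false OR false = false
[1] NOT false = true
[2.1] false AND true AND false = false
[2.2.2.1.1] true AND false = false
[2.2.2.1] NOT false = true
[2.2.2] NOT true = false
[2.2] false OR false = false
[2.3] true AND false AND false = false
[2] false OR false OR false = false
[root] true OR false = true
Overall: true → awarded

Awarded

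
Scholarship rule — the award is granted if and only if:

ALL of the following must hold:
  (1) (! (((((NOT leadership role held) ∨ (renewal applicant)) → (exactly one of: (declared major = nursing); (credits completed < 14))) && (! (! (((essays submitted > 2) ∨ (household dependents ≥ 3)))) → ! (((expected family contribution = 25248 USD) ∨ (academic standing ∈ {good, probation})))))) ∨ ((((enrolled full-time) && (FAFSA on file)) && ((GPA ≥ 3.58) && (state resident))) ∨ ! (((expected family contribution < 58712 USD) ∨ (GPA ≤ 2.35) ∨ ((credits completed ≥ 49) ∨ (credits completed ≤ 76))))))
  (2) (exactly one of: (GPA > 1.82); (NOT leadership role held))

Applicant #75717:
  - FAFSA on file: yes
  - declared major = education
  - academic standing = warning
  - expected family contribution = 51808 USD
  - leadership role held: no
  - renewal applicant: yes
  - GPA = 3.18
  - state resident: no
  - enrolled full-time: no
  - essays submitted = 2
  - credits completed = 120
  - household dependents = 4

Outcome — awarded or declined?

Atomic conditions:
  NOT leadership role held: no → true
  renewal applicant: yes → true
  declared major = nursing: education == nursing is false
  credits completed < 14: 120 < 14 is false
  essays submitted > 2: 2 > 2 is false
  household dependents ≥ 3: 4 ≥ 3 is true
  expected family contribution = 25248 USD: 51808 == 25248 is false
  academic standing ∈ {good, probation}: warning is not in the set → false
  enrolled full-time: no → false
  FAFSA on file: yes → true
  GPA ≥ 3.58: 3.18 ≥ 3.58 is false
  state resident: no → false
  expected family contribution < 58712 USD: 51808 < 58712 is true
  GPA ≤ 2.35: 3.18 ≤ 2.35 is false
  credits completed ≥ 49: 120 ≥ 49 is true
  credits completed ≤ 76: 120 ≤ 76 is false
  GPA > 1.82: 3.18 > 1.82 is true
Combine:
[1.1.1.1.1] true OR true = true
[1.1.1.1.2] exactly-one(false, false) = false
[1.1.1.1] true → false = false
[1.1.1.2.1.1.1] false OR true = true
[1.1.1.2.1.1] NOT true = false
[1.1.1.2.1] NOT false = true
[1.1.1.2.2.1] false OR false = false
[1.1.1.2.2] NOT false = true
[1.1.1.2] true → true = true
[1.1.1] false AND true = false
[1.1] NOT false = true
[1.2.1.1] false AND true = false
[1.2.1.2] false AND false = false
[1.2.1] false AND false = false
[1.2.2.1.3] true OR false = true
[1.2.2.1] true OR false OR true = true
[1.2.2] NOT true = false
[1.2] false OR false = false
[1] true OR false = true
[2] exactly-one(true, true) = false
[root] true AND false = false
Overall: false → declined

Declined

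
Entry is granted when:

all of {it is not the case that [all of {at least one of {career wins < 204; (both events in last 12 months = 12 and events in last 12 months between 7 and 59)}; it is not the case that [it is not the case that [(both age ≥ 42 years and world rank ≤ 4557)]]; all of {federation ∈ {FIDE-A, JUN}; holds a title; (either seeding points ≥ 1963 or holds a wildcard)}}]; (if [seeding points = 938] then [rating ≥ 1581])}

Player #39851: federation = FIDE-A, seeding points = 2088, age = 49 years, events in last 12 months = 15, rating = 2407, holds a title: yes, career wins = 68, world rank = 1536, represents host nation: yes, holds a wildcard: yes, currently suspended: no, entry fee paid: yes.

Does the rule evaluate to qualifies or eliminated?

Eliminated

Atomic conditions:
  career wins < 204: 68 < 204 is true
  events in last 12 months = 12: 15 == 12 is false
  events in last 12 months between 7 and 59: 15 in [7, 59] is true
  age ≥ 42 years: 49 ≥ 42 is true
  world rank ≤ 4557: 1536 ≤ 4557 is true
  federation ∈ {FIDE-A, JUN}: FIDE-A is in the set → true
  holds a title: yes → true
  seeding points ≥ 1963: 2088 ≥ 1963 is true
  holds a wildcard: yes → true
  seeding points = 938: 2088 == 938 is false
  rating ≥ 1581: 2407 ≥ 1581 is true
Combine:
[1.1.1.2] false AND true = false
[1.1.1] true OR false = true
[1.1.2.1.1] true AND true = true
[1.1.2.1] NOT true = false
[1.1.2] NOT false = true
[1.1.3.3] true OR true = true
[1.1.3] true AND true AND true = true
[1.1] true AND true AND true = true
[1] NOT true = false
[2] false → true (antecedent false ⇒ implication holds) = true
[root] false AND true = false
Overall: false → eliminated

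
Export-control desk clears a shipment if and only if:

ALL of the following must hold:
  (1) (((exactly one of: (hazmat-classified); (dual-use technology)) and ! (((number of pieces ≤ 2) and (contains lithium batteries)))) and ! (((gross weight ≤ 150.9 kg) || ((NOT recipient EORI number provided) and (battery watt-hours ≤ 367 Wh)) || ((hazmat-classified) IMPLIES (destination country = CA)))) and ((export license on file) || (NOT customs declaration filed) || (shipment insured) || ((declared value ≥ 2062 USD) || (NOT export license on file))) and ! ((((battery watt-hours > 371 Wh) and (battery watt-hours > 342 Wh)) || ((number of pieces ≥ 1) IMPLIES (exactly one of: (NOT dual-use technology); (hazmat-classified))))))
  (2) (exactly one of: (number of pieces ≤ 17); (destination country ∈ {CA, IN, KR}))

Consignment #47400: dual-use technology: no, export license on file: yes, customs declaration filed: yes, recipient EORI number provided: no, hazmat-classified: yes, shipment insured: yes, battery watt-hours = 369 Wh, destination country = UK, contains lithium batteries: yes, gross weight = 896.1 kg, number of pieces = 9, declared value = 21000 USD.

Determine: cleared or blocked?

Atomic conditions:
  hazmat-classified: yes → true
  dual-use technology: no → false
  number of pieces ≤ 2: 9 ≤ 2 is false
  contains lithium batteries: yes → true
  gross weight ≤ 150.9 kg: 896.1 ≤ 150.9 is false
  NOT recipient EORI number provided: no → true
  battery watt-hours ≤ 367 Wh: 369 ≤ 367 is false
  destination country = CA: UK == CA is false
  export license on file: yes → true
  NOT customs declaration filed: yes → false
  shipment insured: yes → true
  declared value ≥ 2062 USD: 21000 ≥ 2062 is true
  NOT export license on file: yes → false
  battery watt-hours > 371 Wh: 369 > 371 is false
  battery watt-hours > 342 Wh: 369 > 342 is true
  number of pieces ≥ 1: 9 ≥ 1 is true
  NOT dual-use technology: no → true
  number of pieces ≤ 17: 9 ≤ 17 is true
  destination country ∈ {CA, IN, KR}: UK is not in the set → false
Combine:
[1.1.1] exactly-one(true, false) = true
[1.1.2.1] false AND true = false
[1.1.2] NOT false = true
[1.1] true AND true = true
[1.2.1.2] true AND false = false
[1.2.1.3] true → false = false
[1.2.1] false OR false OR false = false
[1.2] NOT false = true
[1.3.4] true OR false = true
[1.3] true OR false OR true OR true = true
[1.4.1.1] false AND true = false
[1.4.1.2.2] exactly-one(true, true) = false
[1.4.1.2] true → false = false
[1.4.1] false OR false = false
[1.4] NOT false = true
[1] true AND true AND true AND true = true
[2] exactly-one(true, false) = true
[root] true AND true = true
Overall: true → cleared

Cleared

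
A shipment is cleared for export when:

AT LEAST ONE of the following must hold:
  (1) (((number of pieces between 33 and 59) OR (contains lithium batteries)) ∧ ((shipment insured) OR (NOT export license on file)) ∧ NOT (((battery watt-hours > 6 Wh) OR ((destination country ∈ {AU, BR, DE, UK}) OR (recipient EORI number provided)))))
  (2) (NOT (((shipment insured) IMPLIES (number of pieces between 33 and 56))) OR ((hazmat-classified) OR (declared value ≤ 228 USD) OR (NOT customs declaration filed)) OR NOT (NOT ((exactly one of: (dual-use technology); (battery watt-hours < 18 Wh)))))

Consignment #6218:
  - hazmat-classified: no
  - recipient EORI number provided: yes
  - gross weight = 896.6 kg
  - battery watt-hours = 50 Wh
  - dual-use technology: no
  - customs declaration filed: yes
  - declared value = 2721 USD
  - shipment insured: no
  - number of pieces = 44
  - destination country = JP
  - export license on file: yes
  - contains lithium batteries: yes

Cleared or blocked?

Atomic conditions:
  number of pieces between 33 and 59: 44 in [33, 59] is true
  contains lithium batteries: yes → true
  shipment insured: no → false
  NOT export license on file: yes → false
  battery watt-hours > 6 Wh: 50 > 6 is true
  destination country ∈ {AU, BR, DE, UK}: JP is not in the set → false
  recipient EORI number provided: yes → true
  number of pieces between 33 and 56: 44 in [33, 56] is true
  hazmat-classified: no → false
  declared value ≤ 228 USD: 2721 ≤ 228 is false
  NOT customs declaration filed: yes → false
  dual-use technology: no → false
  battery watt-hours < 18 Wh: 50 < 18 is false
Combine:
[1.1] true OR true = true
[1.2] false OR false = false
[1.3.1.2] false OR true = true
[1.3.1] true OR true = true
[1.3] NOT true = false
[1] true AND false AND false = false
[2.1.1] false → true (antecedent false ⇒ implication holds) = true
[2.1] NOT true = false
[2.2] false OR false OR false = false
[2.3.1.1] exactly-one(false, false) = false
[2.3.1] NOT false = true
[2.3] NOT true = false
[2] false OR false OR false = false
[root] false OR false = false
Overall: false → blocked

Blocked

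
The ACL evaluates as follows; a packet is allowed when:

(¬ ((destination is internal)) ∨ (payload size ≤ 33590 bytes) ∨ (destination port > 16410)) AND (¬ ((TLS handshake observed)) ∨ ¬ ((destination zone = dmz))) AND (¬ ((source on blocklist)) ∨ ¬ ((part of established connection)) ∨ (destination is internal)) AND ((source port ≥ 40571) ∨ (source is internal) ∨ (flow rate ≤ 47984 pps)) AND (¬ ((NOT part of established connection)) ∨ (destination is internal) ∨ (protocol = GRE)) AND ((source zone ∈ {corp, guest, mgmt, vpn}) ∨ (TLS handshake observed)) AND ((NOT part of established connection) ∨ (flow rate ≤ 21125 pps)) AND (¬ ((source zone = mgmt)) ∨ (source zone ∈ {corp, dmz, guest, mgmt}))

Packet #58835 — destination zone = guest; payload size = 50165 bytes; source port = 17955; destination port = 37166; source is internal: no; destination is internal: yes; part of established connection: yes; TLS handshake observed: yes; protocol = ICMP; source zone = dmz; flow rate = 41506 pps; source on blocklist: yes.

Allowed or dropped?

Dropped

Atomic conditions:
  destination is internal: yes → true
  payload size ≤ 33590 bytes: 50165 ≤ 33590 is false
  destination port > 16410: 37166 > 16410 is true
  TLS handshake observed: yes → true
  destination zone = dmz: guest == dmz is false
  source on blocklist: yes → true
  part of established connection: yes → true
  source port ≥ 40571: 17955 ≥ 40571 is false
  source is internal: no → false
  flow rate ≤ 47984 pps: 41506 ≤ 47984 is true
  NOT part of established connection: yes → false
  protocol = GRE: ICMP == GRE is false
  source zone ∈ {corp, guest, mgmt, vpn}: dmz is not in the set → false
  flow rate ≤ 21125 pps: 41506 ≤ 21125 is false
  source zone = mgmt: dmz == mgmt is false
  source zone ∈ {corp, dmz, guest, mgmt}: dmz is in the set → true
Combine:
[1.1] NOT true = false
[1] false OR false OR true = true
[2.1] NOT true = false
[2.2] NOT false = true
[2] false OR true = true
[3.1] NOT true = false
[3.2] NOT true = false
[3] false OR false OR true = true
[4] false OR false OR true = true
[5.1] NOT false = true
[5] true OR true OR false = true
[6] false OR true = true
[7] false OR false = false
[8.1] NOT false = true
[8] true OR true = true
[root] true AND true AND true AND true AND true AND true AND false AND true = false
Overall: false → dropped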